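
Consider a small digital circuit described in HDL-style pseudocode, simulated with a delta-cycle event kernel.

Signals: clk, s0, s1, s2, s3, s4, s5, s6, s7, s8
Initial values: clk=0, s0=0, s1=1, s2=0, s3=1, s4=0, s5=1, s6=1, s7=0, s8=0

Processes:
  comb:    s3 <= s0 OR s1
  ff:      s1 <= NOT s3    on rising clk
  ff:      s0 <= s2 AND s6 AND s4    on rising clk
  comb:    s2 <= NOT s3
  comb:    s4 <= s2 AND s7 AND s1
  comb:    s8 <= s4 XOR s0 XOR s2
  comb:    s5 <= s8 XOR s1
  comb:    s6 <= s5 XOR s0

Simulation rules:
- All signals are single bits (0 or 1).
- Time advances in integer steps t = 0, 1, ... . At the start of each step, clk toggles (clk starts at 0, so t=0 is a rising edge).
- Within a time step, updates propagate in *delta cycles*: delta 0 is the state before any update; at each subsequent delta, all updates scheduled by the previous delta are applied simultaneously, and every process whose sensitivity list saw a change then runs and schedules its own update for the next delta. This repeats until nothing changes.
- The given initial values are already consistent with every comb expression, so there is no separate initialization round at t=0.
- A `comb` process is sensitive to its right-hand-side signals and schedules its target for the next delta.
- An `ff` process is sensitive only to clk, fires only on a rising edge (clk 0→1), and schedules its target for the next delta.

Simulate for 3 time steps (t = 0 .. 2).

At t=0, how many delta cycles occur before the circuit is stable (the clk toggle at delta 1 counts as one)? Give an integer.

7

[bits: s3,s1,s5,s2,s0,s6,s4,s8,s7,clk]
t=0: Δ0=1110010000 Δ1=1110010001 Δ2=1010010001 Δ3=0000010001 Δ4=0001000001 Δ5=0001000101 Δ6=0011000101 Δ7=0011010101 | 7Δ
t=1: Δ0=0011010101 Δ1=0011010100 | 1Δ
t=2: Δ0=0011010100 Δ1=0011010101 Δ2=0111010101 Δ3=1101010101 Δ4=1100000101 Δ5=1100000001 Δ6=1110000001 Δ7=1110010001 | 7Δ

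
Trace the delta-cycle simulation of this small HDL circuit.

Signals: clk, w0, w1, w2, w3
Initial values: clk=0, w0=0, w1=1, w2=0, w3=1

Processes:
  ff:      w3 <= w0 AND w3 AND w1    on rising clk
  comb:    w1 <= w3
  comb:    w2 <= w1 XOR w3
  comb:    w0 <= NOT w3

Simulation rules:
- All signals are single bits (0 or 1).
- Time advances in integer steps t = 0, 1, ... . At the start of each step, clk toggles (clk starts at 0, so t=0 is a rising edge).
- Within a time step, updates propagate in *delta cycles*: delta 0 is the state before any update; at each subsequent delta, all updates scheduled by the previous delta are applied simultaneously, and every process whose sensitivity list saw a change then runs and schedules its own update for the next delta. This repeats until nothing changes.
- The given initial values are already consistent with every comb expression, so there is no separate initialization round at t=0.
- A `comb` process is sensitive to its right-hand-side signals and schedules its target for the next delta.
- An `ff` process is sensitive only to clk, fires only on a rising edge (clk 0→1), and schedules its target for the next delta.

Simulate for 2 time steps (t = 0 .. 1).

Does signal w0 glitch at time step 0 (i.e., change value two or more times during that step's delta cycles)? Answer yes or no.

no

[bits: w3,clk,w1,w2,w0]
t=0: Δ0=10100 Δ1=11100 Δ2=01100 Δ3=01011 Δ4=01001 | 4Δ
t=1: Δ0=01001 Δ1=00001 | 1Δ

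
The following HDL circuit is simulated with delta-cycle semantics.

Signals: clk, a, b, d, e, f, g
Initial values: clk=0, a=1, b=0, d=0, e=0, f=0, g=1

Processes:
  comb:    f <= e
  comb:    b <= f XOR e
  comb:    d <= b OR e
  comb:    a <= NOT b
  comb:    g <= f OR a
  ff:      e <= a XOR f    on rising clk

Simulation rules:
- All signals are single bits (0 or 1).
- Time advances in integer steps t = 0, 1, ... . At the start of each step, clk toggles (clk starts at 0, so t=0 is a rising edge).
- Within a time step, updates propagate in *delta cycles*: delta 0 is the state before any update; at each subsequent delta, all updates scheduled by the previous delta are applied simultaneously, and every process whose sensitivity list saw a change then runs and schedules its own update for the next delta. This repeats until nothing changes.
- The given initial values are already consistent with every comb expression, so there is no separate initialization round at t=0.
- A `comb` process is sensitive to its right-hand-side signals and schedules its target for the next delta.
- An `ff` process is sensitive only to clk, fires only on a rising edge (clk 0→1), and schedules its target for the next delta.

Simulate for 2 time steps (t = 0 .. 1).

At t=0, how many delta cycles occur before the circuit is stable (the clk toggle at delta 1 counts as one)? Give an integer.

5

[bits: f,d,a,b,clk,g,e]
t=0: Δ0=0010010 Δ1=0010110 Δ2=0010111 Δ3=1111111 Δ4=1100111 Δ5=1110111 | 5Δ
t=1: Δ0=1110111 Δ1=1110011 | 1Δ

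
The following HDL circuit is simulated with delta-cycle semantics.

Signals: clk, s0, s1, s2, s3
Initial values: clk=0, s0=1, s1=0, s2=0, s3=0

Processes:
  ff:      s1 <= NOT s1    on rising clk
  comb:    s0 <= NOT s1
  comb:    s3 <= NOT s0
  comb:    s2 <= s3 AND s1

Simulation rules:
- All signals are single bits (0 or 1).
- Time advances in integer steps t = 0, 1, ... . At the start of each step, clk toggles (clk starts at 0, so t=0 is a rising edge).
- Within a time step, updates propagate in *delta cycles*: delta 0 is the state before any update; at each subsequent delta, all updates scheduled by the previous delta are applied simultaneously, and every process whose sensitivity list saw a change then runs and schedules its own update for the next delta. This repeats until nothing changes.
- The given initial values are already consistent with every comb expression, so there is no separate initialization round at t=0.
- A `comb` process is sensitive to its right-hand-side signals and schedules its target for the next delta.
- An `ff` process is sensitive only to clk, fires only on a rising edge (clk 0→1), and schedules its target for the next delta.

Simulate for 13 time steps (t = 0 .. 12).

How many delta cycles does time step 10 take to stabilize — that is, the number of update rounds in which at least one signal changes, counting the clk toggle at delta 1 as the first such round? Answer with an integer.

[bits: clk,s1,s0,s2,s3]
t=0: Δ0=00100 Δ1=10100 Δ2=11100 Δ3=11000 Δ4=11001 Δ5=11011 | 5Δ
t=1: Δ0=11011 Δ1=01011 | 1Δ
t=2: Δ0=01011 Δ1=11011 Δ2=10011 Δ3=10101 Δ4=10100 | 4Δ
t=3: Δ0=10100 Δ1=00100 | 1Δ
t=4: Δ0=00100 Δ1=10100 Δ2=11100 Δ3=11000 Δ4=11001 Δ5=11011 | 5Δ
t=5: Δ0=11011 Δ1=01011 | 1Δ
t=6: Δ0=01011 Δ1=11011 Δ2=10011 Δ3=10101 Δ4=10100 | 4Δ
t=7: Δ0=10100 Δ1=00100 | 1Δ
t=8: Δ0=00100 Δ1=10100 Δ2=11100 Δ3=11000 Δ4=11001 Δ5=11011 | 5Δ
t=9: Δ0=11011 Δ1=01011 | 1Δ
t=10: Δ0=01011 Δ1=11011 Δ2=10011 Δ3=10101 Δ4=10100 | 4Δ
t=11: Δ0=10100 Δ1=00100 | 1Δ
t=12: Δ0=00100 Δ1=10100 Δ2=11100 Δ3=11000 Δ4=11001 Δ5=11011 | 5Δ

4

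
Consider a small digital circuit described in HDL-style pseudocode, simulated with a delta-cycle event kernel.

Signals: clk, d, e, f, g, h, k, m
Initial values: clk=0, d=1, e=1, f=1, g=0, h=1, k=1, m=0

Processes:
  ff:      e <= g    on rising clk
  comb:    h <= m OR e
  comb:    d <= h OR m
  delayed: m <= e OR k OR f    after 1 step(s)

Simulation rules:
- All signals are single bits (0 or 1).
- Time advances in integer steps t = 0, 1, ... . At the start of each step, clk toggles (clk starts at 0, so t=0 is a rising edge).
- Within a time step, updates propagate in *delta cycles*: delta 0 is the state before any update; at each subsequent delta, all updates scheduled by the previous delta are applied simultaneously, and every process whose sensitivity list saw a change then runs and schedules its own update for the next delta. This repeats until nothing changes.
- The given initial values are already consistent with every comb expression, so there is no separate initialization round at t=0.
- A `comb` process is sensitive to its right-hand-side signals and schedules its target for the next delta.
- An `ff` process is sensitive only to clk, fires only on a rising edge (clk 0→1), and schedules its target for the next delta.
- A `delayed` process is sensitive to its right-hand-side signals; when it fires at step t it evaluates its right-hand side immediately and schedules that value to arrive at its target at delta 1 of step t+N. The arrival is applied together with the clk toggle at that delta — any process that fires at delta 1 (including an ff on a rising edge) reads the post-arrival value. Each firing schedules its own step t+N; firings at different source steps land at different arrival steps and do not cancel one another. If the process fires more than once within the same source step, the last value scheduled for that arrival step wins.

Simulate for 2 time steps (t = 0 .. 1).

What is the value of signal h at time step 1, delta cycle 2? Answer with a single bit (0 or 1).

1

[bits: m,clk,f,k,h,g,d,e]
t=0: Δ0=00111011 Δ1=01111011 Δ2=01111010 Δ3=01110010 Δ4=01110000 | 4Δ
t=1: Δ0=01110000 Δ1=10110000 Δ2=10111010 | 2Δ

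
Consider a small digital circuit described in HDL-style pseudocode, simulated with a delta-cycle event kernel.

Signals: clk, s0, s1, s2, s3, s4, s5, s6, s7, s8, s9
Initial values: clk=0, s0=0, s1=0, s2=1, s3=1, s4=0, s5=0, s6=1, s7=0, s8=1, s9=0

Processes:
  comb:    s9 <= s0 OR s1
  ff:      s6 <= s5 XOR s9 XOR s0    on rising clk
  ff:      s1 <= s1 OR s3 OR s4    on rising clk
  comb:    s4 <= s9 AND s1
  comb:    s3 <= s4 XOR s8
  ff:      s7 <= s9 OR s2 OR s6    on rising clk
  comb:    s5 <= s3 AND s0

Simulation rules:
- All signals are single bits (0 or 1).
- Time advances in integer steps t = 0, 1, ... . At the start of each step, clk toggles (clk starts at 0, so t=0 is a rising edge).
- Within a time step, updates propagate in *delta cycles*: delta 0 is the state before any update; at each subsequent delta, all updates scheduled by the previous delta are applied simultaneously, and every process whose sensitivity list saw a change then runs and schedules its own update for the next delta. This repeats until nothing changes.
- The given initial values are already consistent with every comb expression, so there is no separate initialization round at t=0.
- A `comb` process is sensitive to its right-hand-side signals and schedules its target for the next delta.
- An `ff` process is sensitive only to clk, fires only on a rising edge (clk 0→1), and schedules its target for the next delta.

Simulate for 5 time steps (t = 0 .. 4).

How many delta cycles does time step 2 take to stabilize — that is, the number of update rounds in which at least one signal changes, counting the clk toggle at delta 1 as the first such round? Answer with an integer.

2

t=0 Δ0: s8=1 s0=0 s3=1 s7=0 clk=0 s1=0 s2=1 s6=1 s9=0 s4=0 s5=0
  Δ1: clk:0→1
  Δ2: s7:0→1, s1:0→1, s6:1→0
  Δ3: s9:0→1
  Δ4: s4:0→1
  Δ5: s3:1→0
  (5Δ to stable)
t=1 Δ0: s8=1 s0=0 s3=0 s7=1 clk=1 s1=1 s2=1 s6=0 s9=1 s4=1 s5=0
  Δ1: clk:1→0
  (1Δ to stable)
t=2 Δ0: s8=1 s0=0 s3=0 s7=1 clk=0 s1=1 s2=1 s6=0 s9=1 s4=1 s5=0
  Δ1: clk:0→1
  Δ2: s6:0→1
  (2Δ to stable)
t=3 Δ0: s8=1 s0=0 s3=0 s7=1 clk=1 s1=1 s2=1 s6=1 s9=1 s4=1 s5=0
  Δ1: clk:1→0
  (1Δ to stable)
t=4 Δ0: s8=1 s0=0 s3=0 s7=1 clk=0 s1=1 s2=1 s6=1 s9=1 s4=1 s5=0
  Δ1: clk:0→1
  (1Δ to stable)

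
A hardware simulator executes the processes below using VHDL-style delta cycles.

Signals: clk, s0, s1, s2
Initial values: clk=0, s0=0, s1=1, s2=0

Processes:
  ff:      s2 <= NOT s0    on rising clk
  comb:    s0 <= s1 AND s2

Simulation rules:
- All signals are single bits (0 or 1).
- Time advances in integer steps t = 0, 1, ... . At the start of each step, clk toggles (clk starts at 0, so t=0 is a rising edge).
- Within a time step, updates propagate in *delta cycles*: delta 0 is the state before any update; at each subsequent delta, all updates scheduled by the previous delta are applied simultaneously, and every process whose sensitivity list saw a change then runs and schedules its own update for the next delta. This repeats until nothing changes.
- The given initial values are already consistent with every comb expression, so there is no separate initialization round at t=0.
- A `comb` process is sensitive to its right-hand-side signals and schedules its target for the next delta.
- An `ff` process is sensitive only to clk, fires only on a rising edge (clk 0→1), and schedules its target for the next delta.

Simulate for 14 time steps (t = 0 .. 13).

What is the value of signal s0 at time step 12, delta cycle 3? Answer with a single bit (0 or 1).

t0.Δ0 s1=1 s0=0 s2=0 clk=0
t0.Δ1 s1=1 s0=0 s2=0 clk=1
t0.Δ2 s1=1 s0=0 s2=1 clk=1
t0.Δ3 s1=1 s0=1 s2=1 clk=1
t1.Δ0 s1=1 s0=1 s2=1 clk=1
t1.Δ1 s1=1 s0=1 s2=1 clk=0
t2.Δ0 s1=1 s0=1 s2=1 clk=0
t2.Δ1 s1=1 s0=1 s2=1 clk=1
t2.Δ2 s1=1 s0=1 s2=0 clk=1
t2.Δ3 s1=1 s0=0 s2=0 clk=1
t3.Δ0 s1=1 s0=0 s2=0 clk=1
t3.Δ1 s1=1 s0=0 s2=0 clk=0
t4.Δ0 s1=1 s0=0 s2=0 clk=0
t4.Δ1 s1=1 s0=0 s2=0 clk=1
t4.Δ2 s1=1 s0=0 s2=1 clk=1
t4.Δ3 s1=1 s0=1 s2=1 clk=1
t5.Δ0 s1=1 s0=1 s2=1 clk=1
t5.Δ1 s1=1 s0=1 s2=1 clk=0
t6.Δ0 s1=1 s0=1 s2=1 clk=0
t6.Δ1 s1=1 s0=1 s2=1 clk=1
t6.Δ2 s1=1 s0=1 s2=0 clk=1
t6.Δ3 s1=1 s0=0 s2=0 clk=1
t7.Δ0 s1=1 s0=0 s2=0 clk=1
t7.Δ1 s1=1 s0=0 s2=0 clk=0
t8.Δ0 s1=1 s0=0 s2=0 clk=0
t8.Δ1 s1=1 s0=0 s2=0 clk=1
t8.Δ2 s1=1 s0=0 s2=1 clk=1
t8.Δ3 s1=1 s0=1 s2=1 clk=1
t9.Δ0 s1=1 s0=1 s2=1 clk=1
t9.Δ1 s1=1 s0=1 s2=1 clk=0
t10.Δ0 s1=1 s0=1 s2=1 clk=0
t10.Δ1 s1=1 s0=1 s2=1 clk=1
t10.Δ2 s1=1 s0=1 s2=0 clk=1
t10.Δ3 s1=1 s0=0 s2=0 clk=1
t11.Δ0 s1=1 s0=0 s2=0 clk=1
t11.Δ1 s1=1 s0=0 s2=0 clk=0
t12.Δ0 s1=1 s0=0 s2=0 clk=0
t12.Δ1 s1=1 s0=0 s2=0 clk=1
t12.Δ2 s1=1 s0=0 s2=1 clk=1
t12.Δ3 s1=1 s0=1 s2=1 clk=1
t13.Δ0 s1=1 s0=1 s2=1 clk=1
t13.Δ1 s1=1 s0=1 s2=1 clk=0

1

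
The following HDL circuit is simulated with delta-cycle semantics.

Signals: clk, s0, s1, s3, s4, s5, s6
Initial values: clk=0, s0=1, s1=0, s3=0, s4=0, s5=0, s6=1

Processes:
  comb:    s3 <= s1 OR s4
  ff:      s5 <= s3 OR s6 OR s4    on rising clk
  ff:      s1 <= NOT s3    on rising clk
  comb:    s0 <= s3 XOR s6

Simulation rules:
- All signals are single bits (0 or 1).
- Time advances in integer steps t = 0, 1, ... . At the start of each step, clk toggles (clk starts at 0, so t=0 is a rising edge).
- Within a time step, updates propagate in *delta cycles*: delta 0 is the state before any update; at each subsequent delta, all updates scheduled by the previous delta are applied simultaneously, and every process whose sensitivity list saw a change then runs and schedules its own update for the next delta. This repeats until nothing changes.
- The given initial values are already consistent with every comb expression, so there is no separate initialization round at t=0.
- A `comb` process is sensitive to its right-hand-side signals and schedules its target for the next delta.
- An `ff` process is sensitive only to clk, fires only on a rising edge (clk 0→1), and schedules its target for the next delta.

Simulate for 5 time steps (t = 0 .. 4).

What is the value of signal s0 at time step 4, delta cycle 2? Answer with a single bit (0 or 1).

1

t0.Δ0 clk=0 s1=0 s5=0 s6=1 s4=0 s0=1 s3=0
t0.Δ1 clk=1 s1=0 s5=0 s6=1 s4=0 s0=1 s3=0
t0.Δ2 clk=1 s1=1 s5=1 s6=1 s4=0 s0=1 s3=0
t0.Δ3 clk=1 s1=1 s5=1 s6=1 s4=0 s0=1 s3=1
t0.Δ4 clk=1 s1=1 s5=1 s6=1 s4=0 s0=0 s3=1
t1.Δ0 clk=1 s1=1 s5=1 s6=1 s4=0 s0=0 s3=1
t1.Δ1 clk=0 s1=1 s5=1 s6=1 s4=0 s0=0 s3=1
t2.Δ0 clk=0 s1=1 s5=1 s6=1 s4=0 s0=0 s3=1
t2.Δ1 clk=1 s1=1 s5=1 s6=1 s4=0 s0=0 s3=1
t2.Δ2 clk=1 s1=0 s5=1 s6=1 s4=0 s0=0 s3=1
t2.Δ3 clk=1 s1=0 s5=1 s6=1 s4=0 s0=0 s3=0
t2.Δ4 clk=1 s1=0 s5=1 s6=1 s4=0 s0=1 s3=0
t3.Δ0 clk=1 s1=0 s5=1 s6=1 s4=0 s0=1 s3=0
t3.Δ1 clk=0 s1=0 s5=1 s6=1 s4=0 s0=1 s3=0
t4.Δ0 clk=0 s1=0 s5=1 s6=1 s4=0 s0=1 s3=0
t4.Δ1 clk=1 s1=0 s5=1 s6=1 s4=0 s0=1 s3=0
t4.Δ2 clk=1 s1=1 s5=1 s6=1 s4=0 s0=1 s3=0
t4.Δ3 clk=1 s1=1 s5=1 s6=1 s4=0 s0=1 s3=1
t4.Δ4 clk=1 s1=1 s5=1 s6=1 s4=0 s0=0 s3=1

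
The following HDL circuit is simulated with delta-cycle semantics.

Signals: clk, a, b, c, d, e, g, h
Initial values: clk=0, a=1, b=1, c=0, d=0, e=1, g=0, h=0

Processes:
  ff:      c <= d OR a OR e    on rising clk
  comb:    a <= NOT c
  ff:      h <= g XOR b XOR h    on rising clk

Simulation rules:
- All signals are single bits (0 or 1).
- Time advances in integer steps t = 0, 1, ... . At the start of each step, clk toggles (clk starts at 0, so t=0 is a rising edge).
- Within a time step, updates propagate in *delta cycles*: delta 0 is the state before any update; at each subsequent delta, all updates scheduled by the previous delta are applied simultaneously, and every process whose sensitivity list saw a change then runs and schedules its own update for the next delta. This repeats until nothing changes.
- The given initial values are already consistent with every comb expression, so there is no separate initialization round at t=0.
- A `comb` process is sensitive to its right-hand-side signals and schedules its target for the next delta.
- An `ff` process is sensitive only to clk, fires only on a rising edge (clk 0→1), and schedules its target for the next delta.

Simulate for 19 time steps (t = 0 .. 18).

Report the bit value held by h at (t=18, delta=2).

0

t=0 Δ0: b=1 c=0 a=1 e=1 h=0 g=0 clk=0 d=0
  Δ1: clk:0→1
  Δ2: c:0→1, h:0→1
  Δ3: a:1→0
  (3Δ to stable)
t=1 Δ0: b=1 c=1 a=0 e=1 h=1 g=0 clk=1 d=0
  Δ1: clk:1→0
  (1Δ to stable)
t=2 Δ0: b=1 c=1 a=0 e=1 h=1 g=0 clk=0 d=0
  Δ1: clk:0→1
  Δ2: h:1→0
  (2Δ to stable)
t=3 Δ0: b=1 c=1 a=0 e=1 h=0 g=0 clk=1 d=0
  Δ1: clk:1→0
  (1Δ to stable)
t=4 Δ0: b=1 c=1 a=0 e=1 h=0 g=0 clk=0 d=0
  Δ1: clk:0→1
  Δ2: h:0→1
  (2Δ to stable)
t=5 Δ0: b=1 c=1 a=0 e=1 h=1 g=0 clk=1 d=0
  Δ1: clk:1→0
  (1Δ to stable)
t=6 Δ0: b=1 c=1 a=0 e=1 h=1 g=0 clk=0 d=0
  Δ1: clk:0→1
  Δ2: h:1→0
  (2Δ to stable)
t=7 Δ0: b=1 c=1 a=0 e=1 h=0 g=0 clk=1 d=0
  Δ1: clk:1→0
  (1Δ to stable)
t=8 Δ0: b=1 c=1 a=0 e=1 h=0 g=0 clk=0 d=0
  Δ1: clk:0→1
  Δ2: h:0→1
  (2Δ to stable)
t=9 Δ0: b=1 c=1 a=0 e=1 h=1 g=0 clk=1 d=0
  Δ1: clk:1→0
  (1Δ to stable)
t=10 Δ0: b=1 c=1 a=0 e=1 h=1 g=0 clk=0 d=0
  Δ1: clk:0→1
  Δ2: h:1→0
  (2Δ to stable)
t=11 Δ0: b=1 c=1 a=0 e=1 h=0 g=0 clk=1 d=0
  Δ1: clk:1→0
  (1Δ to stable)
t=12 Δ0: b=1 c=1 a=0 e=1 h=0 g=0 clk=0 d=0
  Δ1: clk:0→1
  Δ2: h:0→1
  (2Δ to stable)
t=13 Δ0: b=1 c=1 a=0 e=1 h=1 g=0 clk=1 d=0
  Δ1: clk:1→0
  (1Δ to stable)
t=14 Δ0: b=1 c=1 a=0 e=1 h=1 g=0 clk=0 d=0
  Δ1: clk:0→1
  Δ2: h:1→0
  (2Δ to stable)
t=15 Δ0: b=1 c=1 a=0 e=1 h=0 g=0 clk=1 d=0
  Δ1: clk:1→0
  (1Δ to stable)
t=16 Δ0: b=1 c=1 a=0 e=1 h=0 g=0 clk=0 d=0
  Δ1: clk:0→1
  Δ2: h:0→1
  (2Δ to stable)
t=17 Δ0: b=1 c=1 a=0 e=1 h=1 g=0 clk=1 d=0
  Δ1: clk:1→0
  (1Δ to stable)
t=18 Δ0: b=1 c=1 a=0 e=1 h=1 g=0 clk=0 d=0
  Δ1: clk:0→1
  Δ2: h:1→0
  (2Δ to stable)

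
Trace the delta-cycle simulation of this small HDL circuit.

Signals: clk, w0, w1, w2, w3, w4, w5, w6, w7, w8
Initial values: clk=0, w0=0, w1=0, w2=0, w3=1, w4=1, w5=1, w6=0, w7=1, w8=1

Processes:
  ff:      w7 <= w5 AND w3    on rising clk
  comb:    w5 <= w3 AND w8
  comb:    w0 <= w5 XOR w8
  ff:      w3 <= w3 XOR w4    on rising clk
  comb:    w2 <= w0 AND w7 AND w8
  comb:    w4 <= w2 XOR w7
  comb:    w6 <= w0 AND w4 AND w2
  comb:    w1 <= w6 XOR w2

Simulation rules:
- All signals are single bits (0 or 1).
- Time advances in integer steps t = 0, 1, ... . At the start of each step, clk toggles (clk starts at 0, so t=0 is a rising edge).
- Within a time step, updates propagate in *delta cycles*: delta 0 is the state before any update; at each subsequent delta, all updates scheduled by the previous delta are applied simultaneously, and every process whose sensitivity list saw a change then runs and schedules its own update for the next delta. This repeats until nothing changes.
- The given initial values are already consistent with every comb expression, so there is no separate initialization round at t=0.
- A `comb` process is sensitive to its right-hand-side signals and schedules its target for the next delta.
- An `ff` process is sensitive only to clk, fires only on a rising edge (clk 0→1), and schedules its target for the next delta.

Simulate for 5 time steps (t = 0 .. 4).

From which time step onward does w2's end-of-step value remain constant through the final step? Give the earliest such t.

2

t=0 Δ0: w8=1 w2=0 w7=1 w3=1 w6=0 w0=0 w4=1 w5=1 clk=0 w1=0
  Δ1: clk:0→1
  Δ2: w3:1→0
  Δ3: w5:1→0
  Δ4: w0:0→1
  Δ5: w2:0→1
  Δ6: w6:0→1, w4:1→0, w1:0→1
  Δ7: w6:1→0, w1:1→0
  Δ8: w1:0→1
  (8Δ to stable)
t=1 Δ0: w8=1 w2=1 w7=1 w3=0 w6=0 w0=1 w4=0 w5=0 clk=1 w1=1
  Δ1: clk:1→0
  (1Δ to stable)
t=2 Δ0: w8=1 w2=1 w7=1 w3=0 w6=0 w0=1 w4=0 w5=0 clk=0 w1=1
  Δ1: clk:0→1
  Δ2: w7:1→0
  Δ3: w2:1→0, w4:0→1
  Δ4: w4:1→0, w1:1→0
  (4Δ to stable)
t=3 Δ0: w8=1 w2=0 w7=0 w3=0 w6=0 w0=1 w4=0 w5=0 clk=1 w1=0
  Δ1: clk:1→0
  (1Δ to stable)
t=4 Δ0: w8=1 w2=0 w7=0 w3=0 w6=0 w0=1 w4=0 w5=0 clk=0 w1=0
  Δ1: clk:0→1
  (1Δ to stable)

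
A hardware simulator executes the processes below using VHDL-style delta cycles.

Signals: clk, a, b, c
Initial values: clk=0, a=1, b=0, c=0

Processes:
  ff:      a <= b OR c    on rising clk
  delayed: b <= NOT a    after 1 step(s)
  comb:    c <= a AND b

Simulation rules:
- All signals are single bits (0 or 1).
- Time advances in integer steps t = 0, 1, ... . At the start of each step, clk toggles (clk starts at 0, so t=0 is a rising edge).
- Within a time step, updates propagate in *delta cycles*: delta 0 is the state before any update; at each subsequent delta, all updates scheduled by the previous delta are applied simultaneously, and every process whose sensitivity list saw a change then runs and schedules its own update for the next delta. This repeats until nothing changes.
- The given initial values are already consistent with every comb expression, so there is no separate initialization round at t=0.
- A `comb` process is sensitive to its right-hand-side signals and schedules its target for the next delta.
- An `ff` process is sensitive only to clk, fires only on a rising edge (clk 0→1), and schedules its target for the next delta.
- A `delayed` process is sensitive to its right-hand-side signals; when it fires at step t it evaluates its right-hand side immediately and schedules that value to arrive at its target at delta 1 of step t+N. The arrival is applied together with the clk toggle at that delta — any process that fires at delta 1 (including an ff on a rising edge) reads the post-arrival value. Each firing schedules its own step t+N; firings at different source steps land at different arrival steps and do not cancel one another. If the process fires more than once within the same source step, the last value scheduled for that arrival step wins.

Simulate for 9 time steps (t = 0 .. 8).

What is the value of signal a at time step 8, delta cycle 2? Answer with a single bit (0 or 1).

0

[bits: clk,b,a,c]
t=0: Δ0=0010 Δ1=1010 Δ2=1000 | 2Δ
t=1: Δ0=1000 Δ1=0100 | 1Δ
t=2: Δ0=0100 Δ1=1100 Δ2=1110 Δ3=1111 | 3Δ
t=3: Δ0=1111 Δ1=0011 Δ2=0010 | 2Δ
t=4: Δ0=0010 Δ1=1010 Δ2=1000 | 2Δ
t=5: Δ0=1000 Δ1=0100 | 1Δ
t=6: Δ0=0100 Δ1=1100 Δ2=1110 Δ3=1111 | 3Δ
t=7: Δ0=1111 Δ1=0011 Δ2=0010 | 2Δ
t=8: Δ0=0010 Δ1=1010 Δ2=1000 | 2Δ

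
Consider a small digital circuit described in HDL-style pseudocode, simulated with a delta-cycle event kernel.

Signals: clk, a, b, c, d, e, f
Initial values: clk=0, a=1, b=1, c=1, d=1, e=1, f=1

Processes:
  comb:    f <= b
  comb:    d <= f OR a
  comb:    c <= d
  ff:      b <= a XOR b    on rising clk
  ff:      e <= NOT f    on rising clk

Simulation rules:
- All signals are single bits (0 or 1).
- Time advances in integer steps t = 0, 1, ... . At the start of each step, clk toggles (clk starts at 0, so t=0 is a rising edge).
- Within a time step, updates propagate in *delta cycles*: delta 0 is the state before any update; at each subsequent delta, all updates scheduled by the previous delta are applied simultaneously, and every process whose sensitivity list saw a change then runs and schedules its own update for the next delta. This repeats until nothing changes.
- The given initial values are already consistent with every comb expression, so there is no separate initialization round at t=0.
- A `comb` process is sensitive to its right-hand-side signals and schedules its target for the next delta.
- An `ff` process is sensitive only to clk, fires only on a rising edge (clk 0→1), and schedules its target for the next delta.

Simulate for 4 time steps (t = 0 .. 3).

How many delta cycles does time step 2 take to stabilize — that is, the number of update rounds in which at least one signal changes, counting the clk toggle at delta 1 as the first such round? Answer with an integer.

3

t=0 Δ0: c=1 d=1 e=1 a=1 b=1 f=1 clk=0
  Δ1: clk:0→1
  Δ2: e:1→0, b:1→0
  Δ3: f:1→0
  (3Δ to stable)
t=1 Δ0: c=1 d=1 e=0 a=1 b=0 f=0 clk=1
  Δ1: clk:1→0
  (1Δ to stable)
t=2 Δ0: c=1 d=1 e=0 a=1 b=0 f=0 clk=0
  Δ1: clk:0→1
  Δ2: e:0→1, b:0→1
  Δ3: f:0→1
  (3Δ to stable)
t=3 Δ0: c=1 d=1 e=1 a=1 b=1 f=1 clk=1
  Δ1: clk:1→0
  (1Δ to stable)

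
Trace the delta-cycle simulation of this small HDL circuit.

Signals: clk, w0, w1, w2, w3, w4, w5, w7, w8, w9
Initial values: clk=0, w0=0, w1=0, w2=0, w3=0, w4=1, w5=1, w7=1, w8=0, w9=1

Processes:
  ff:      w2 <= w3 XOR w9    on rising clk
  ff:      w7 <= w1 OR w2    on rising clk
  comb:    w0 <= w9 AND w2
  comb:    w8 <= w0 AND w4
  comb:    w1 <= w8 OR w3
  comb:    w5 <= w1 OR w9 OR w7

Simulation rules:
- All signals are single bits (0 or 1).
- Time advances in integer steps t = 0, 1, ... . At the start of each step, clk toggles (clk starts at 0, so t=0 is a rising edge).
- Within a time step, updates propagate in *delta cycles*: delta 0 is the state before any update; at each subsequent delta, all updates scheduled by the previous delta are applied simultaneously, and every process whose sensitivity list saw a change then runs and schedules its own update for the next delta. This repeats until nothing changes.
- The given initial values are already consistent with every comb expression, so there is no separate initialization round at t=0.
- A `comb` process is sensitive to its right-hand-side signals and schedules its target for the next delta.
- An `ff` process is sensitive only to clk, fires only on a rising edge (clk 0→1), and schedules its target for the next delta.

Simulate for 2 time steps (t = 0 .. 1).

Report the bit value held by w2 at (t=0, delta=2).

t=0 Δ0: clk=0 w5=1 w4=1 w7=1 w3=0 w1=0 w9=1 w2=0 w0=0 w8=0
  Δ1: clk:0→1
  Δ2: w7:1→0, w2:0→1
  Δ3: w0:0→1
  Δ4: w8:0→1
  Δ5: w1:0→1
  (5Δ to stable)
t=1 Δ0: clk=1 w5=1 w4=1 w7=0 w3=0 w1=1 w9=1 w2=1 w0=1 w8=1
  Δ1: clk:1→0
  (1Δ to stable)

1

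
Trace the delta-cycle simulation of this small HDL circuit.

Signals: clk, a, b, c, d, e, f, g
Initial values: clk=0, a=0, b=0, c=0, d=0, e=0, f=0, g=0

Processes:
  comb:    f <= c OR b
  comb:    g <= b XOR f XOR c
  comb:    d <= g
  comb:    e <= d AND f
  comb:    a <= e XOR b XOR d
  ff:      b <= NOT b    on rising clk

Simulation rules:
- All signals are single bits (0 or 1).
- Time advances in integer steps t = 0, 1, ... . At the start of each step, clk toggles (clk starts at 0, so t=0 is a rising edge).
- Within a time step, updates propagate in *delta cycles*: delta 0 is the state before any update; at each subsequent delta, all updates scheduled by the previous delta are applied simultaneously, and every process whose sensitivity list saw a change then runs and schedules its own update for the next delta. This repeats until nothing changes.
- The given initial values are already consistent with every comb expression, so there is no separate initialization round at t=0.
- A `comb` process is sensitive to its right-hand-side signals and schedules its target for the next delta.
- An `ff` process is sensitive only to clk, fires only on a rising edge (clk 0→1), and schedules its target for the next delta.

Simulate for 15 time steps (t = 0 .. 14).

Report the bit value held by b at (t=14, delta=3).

[bits: d,g,b,c,clk,a,f,e]
t=0: Δ0=00000000 Δ1=00001000 Δ2=00101000 Δ3=01101110 Δ4=10101110 Δ5=00101011 Δ6=00101010 Δ7=00101110 | 7Δ
t=1: Δ0=00101110 Δ1=00100110 | 1Δ
t=2: Δ0=00100110 Δ1=00101110 Δ2=00001110 Δ3=01001000 Δ4=10001000 Δ5=00001100 Δ6=00001000 | 6Δ
t=3: Δ0=00001000 Δ1=00000000 | 1Δ
t=4: Δ0=00000000 Δ1=00001000 Δ2=00101000 Δ3=01101110 Δ4=10101110 Δ5=00101011 Δ6=00101010 Δ7=00101110 | 7Δ
t=5: Δ0=00101110 Δ1=00100110 | 1Δ
t=6: Δ0=00100110 Δ1=00101110 Δ2=00001110 Δ3=01001000 Δ4=10001000 Δ5=00001100 Δ6=00001000 | 6Δ
t=7: Δ0=00001000 Δ1=00000000 | 1Δ
t=8: Δ0=00000000 Δ1=00001000 Δ2=00101000 Δ3=01101110 Δ4=10101110 Δ5=00101011 Δ6=00101010 Δ7=00101110 | 7Δ
t=9: Δ0=00101110 Δ1=00100110 | 1Δ
t=10: Δ0=00100110 Δ1=00101110 Δ2=00001110 Δ3=01001000 Δ4=10001000 Δ5=00001100 Δ6=00001000 | 6Δ
t=11: Δ0=00001000 Δ1=00000000 | 1Δ
t=12: Δ0=00000000 Δ1=00001000 Δ2=00101000 Δ3=01101110 Δ4=10101110 Δ5=00101011 Δ6=00101010 Δ7=00101110 | 7Δ
t=13: Δ0=00101110 Δ1=00100110 | 1Δ
t=14: Δ0=00100110 Δ1=00101110 Δ2=00001110 Δ3=01001000 Δ4=10001000 Δ5=00001100 Δ6=00001000 | 6Δ

0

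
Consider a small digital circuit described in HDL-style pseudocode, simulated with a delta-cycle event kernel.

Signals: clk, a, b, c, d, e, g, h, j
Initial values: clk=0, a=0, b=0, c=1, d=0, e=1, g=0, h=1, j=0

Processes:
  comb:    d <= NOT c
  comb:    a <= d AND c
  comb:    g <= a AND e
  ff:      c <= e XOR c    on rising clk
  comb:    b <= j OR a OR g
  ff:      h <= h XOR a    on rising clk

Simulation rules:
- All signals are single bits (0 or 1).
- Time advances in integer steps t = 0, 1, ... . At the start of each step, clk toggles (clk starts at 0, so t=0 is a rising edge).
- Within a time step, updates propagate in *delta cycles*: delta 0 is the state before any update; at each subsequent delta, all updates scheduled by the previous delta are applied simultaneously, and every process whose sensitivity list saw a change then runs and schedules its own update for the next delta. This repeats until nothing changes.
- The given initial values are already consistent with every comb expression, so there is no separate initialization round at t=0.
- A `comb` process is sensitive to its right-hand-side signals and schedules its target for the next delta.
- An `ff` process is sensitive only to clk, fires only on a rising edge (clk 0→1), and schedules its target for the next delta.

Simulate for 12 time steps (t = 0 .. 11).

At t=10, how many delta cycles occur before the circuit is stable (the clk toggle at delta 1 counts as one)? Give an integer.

t=0 Δ0: clk=0 a=0 c=1 g=0 h=1 e=1 d=0 b=0 j=0
  Δ1: clk:0→1
  Δ2: c:1→0
  Δ3: d:0→1
  (3Δ to stable)
t=1 Δ0: clk=1 a=0 c=0 g=0 h=1 e=1 d=1 b=0 j=0
  Δ1: clk:1→0
  (1Δ to stable)
t=2 Δ0: clk=0 a=0 c=0 g=0 h=1 e=1 d=1 b=0 j=0
  Δ1: clk:0→1
  Δ2: c:0→1
  Δ3: a:0→1, d:1→0
  Δ4: a:1→0, g:0→1, b:0→1
  Δ5: g:1→0
  Δ6: b:1→0
  (6Δ to stable)
t=3 Δ0: clk=1 a=0 c=1 g=0 h=1 e=1 d=0 b=0 j=0
  Δ1: clk:1→0
  (1Δ to stable)
t=4 Δ0: clk=0 a=0 c=1 g=0 h=1 e=1 d=0 b=0 j=0
  Δ1: clk:0→1
  Δ2: c:1→0
  Δ3: d:0→1
  (3Δ to stable)
t=5 Δ0: clk=1 a=0 c=0 g=0 h=1 e=1 d=1 b=0 j=0
  Δ1: clk:1→0
  (1Δ to stable)
t=6 Δ0: clk=0 a=0 c=0 g=0 h=1 e=1 d=1 b=0 j=0
  Δ1: clk:0→1
  Δ2: c:0→1
  Δ3: a:0→1, d:1→0
  Δ4: a:1→0, g:0→1, b:0→1
  Δ5: g:1→0
  Δ6: b:1→0
  (6Δ to stable)
t=7 Δ0: clk=1 a=0 c=1 g=0 h=1 e=1 d=0 b=0 j=0
  Δ1: clk:1→0
  (1Δ to stable)
t=8 Δ0: clk=0 a=0 c=1 g=0 h=1 e=1 d=0 b=0 j=0
  Δ1: clk:0→1
  Δ2: c:1→0
  Δ3: d:0→1
  (3Δ to stable)
t=9 Δ0: clk=1 a=0 c=0 g=0 h=1 e=1 d=1 b=0 j=0
  Δ1: clk:1→0
  (1Δ to stable)
t=10 Δ0: clk=0 a=0 c=0 g=0 h=1 e=1 d=1 b=0 j=0
  Δ1: clk:0→1
  Δ2: c:0→1
  Δ3: a:0→1, d:1→0
  Δ4: a:1→0, g:0→1, b:0→1
  Δ5: g:1→0
  Δ6: b:1→0
  (6Δ to stable)
t=11 Δ0: clk=1 a=0 c=1 g=0 h=1 e=1 d=0 b=0 j=0
  Δ1: clk:1→0
  (1Δ to stable)

6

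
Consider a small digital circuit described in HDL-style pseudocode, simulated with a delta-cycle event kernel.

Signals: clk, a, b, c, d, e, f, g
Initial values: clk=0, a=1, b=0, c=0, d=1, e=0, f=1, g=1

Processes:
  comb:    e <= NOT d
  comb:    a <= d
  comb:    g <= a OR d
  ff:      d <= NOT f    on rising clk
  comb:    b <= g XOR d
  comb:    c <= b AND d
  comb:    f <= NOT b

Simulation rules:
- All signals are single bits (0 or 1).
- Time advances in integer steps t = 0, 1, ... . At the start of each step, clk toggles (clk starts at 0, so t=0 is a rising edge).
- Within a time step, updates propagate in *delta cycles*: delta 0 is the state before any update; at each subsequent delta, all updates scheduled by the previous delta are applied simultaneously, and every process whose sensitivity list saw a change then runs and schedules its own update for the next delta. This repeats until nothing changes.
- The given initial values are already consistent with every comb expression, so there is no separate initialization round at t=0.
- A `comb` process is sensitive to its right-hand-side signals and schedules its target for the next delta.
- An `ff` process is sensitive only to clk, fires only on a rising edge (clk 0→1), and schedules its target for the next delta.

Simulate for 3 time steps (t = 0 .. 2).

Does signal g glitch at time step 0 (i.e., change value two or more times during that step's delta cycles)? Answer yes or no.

[bits: f,clk,a,b,e,g,c,d]
t=0: Δ0=10100101 Δ1=11100101 Δ2=11100100 Δ3=11011100 Δ4=01011000 Δ5=01001000 Δ6=11001000 | 6Δ
t=1: Δ0=11001000 Δ1=10001000 | 1Δ
t=2: Δ0=10001000 Δ1=11001000 | 1Δ

no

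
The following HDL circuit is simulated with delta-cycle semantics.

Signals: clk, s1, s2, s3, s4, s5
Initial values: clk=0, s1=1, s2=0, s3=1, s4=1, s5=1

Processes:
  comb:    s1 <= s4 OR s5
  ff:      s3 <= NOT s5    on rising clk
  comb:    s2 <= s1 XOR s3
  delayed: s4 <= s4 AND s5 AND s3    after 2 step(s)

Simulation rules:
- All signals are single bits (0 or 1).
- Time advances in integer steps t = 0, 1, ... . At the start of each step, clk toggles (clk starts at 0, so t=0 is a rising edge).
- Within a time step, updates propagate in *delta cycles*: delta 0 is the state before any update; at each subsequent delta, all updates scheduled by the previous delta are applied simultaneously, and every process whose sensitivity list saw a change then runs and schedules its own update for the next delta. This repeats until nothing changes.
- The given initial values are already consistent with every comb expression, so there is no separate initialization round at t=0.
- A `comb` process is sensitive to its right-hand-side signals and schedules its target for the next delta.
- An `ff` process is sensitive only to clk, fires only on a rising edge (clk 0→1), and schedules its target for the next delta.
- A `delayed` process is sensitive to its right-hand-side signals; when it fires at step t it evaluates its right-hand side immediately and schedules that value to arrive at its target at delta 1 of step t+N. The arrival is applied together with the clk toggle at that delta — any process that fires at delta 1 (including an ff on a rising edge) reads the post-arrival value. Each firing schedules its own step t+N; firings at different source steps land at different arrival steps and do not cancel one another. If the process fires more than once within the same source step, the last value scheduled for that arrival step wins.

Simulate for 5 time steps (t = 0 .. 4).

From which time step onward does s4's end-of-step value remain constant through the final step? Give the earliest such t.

2

[bits: s1,s4,s3,s2,clk,s5]
t=0: Δ0=111001 Δ1=111011 Δ2=110011 Δ3=110111 | 3Δ
t=1: Δ0=110111 Δ1=110101 | 1Δ
t=2: Δ0=110101 Δ1=100111 | 1Δ
t=3: Δ0=100111 Δ1=100101 | 1Δ
t=4: Δ0=100101 Δ1=100111 | 1Δ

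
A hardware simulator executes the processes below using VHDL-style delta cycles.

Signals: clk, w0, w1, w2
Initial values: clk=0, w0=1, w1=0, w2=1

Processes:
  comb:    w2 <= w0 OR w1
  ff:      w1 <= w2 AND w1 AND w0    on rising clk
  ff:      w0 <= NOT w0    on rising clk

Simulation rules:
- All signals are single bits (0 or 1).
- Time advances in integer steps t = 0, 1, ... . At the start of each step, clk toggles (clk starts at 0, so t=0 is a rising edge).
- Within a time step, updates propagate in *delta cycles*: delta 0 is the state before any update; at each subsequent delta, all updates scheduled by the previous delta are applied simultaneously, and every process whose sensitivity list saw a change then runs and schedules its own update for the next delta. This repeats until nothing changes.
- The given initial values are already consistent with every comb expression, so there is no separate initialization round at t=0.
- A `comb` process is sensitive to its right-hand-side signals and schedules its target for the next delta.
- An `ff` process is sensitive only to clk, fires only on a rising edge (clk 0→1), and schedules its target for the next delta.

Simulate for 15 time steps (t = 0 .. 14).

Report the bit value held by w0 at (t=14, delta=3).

1

t=0 Δ0: w0=1 w2=1 w1=0 clk=0
  Δ1: clk:0→1
  Δ2: w0:1→0
  Δ3: w2:1→0
  (3Δ to stable)
t=1 Δ0: w0=0 w2=0 w1=0 clk=1
  Δ1: clk:1→0
  (1Δ to stable)
t=2 Δ0: w0=0 w2=0 w1=0 clk=0
  Δ1: clk:0→1
  Δ2: w0:0→1
  Δ3: w2:0→1
  (3Δ to stable)
t=3 Δ0: w0=1 w2=1 w1=0 clk=1
  Δ1: clk:1→0
  (1Δ to stable)
t=4 Δ0: w0=1 w2=1 w1=0 clk=0
  Δ1: clk:0→1
  Δ2: w0:1→0
  Δ3: w2:1→0
  (3Δ to stable)
t=5 Δ0: w0=0 w2=0 w1=0 clk=1
  Δ1: clk:1→0
  (1Δ to stable)
t=6 Δ0: w0=0 w2=0 w1=0 clk=0
  Δ1: clk:0→1
  Δ2: w0:0→1
  Δ3: w2:0→1
  (3Δ to stable)
t=7 Δ0: w0=1 w2=1 w1=0 clk=1
  Δ1: clk:1→0
  (1Δ to stable)
t=8 Δ0: w0=1 w2=1 w1=0 clk=0
  Δ1: clk:0→1
  Δ2: w0:1→0
  Δ3: w2:1→0
  (3Δ to stable)
t=9 Δ0: w0=0 w2=0 w1=0 clk=1
  Δ1: clk:1→0
  (1Δ to stable)
t=10 Δ0: w0=0 w2=0 w1=0 clk=0
  Δ1: clk:0→1
  Δ2: w0:0→1
  Δ3: w2:0→1
  (3Δ to stable)
t=11 Δ0: w0=1 w2=1 w1=0 clk=1
  Δ1: clk:1→0
  (1Δ to stable)
t=12 Δ0: w0=1 w2=1 w1=0 clk=0
  Δ1: clk:0→1
  Δ2: w0:1→0
  Δ3: w2:1→0
  (3Δ to stable)
t=13 Δ0: w0=0 w2=0 w1=0 clk=1
  Δ1: clk:1→0
  (1Δ to stable)
t=14 Δ0: w0=0 w2=0 w1=0 clk=0
  Δ1: clk:0→1
  Δ2: w0:0→1
  Δ3: w2:0→1
  (3Δ to stable)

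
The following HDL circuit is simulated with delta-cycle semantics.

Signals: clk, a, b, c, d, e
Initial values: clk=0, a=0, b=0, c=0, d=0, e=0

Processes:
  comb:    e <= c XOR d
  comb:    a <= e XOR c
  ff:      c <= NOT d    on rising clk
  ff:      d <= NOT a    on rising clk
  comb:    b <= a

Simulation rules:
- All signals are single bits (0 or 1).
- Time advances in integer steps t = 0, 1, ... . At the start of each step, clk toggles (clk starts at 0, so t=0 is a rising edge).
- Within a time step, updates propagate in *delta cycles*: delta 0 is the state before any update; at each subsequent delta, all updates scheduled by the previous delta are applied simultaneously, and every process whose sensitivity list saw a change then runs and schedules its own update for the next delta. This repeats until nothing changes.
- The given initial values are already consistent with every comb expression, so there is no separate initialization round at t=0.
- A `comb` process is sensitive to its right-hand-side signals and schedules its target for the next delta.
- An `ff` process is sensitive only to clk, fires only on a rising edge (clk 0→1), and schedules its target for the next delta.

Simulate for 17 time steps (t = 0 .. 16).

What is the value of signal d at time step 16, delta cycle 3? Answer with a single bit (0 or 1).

t=0 Δ0: c=0 clk=0 a=0 b=0 d=0 e=0
  Δ1: clk:0→1
  Δ2: c:0→1, d:0→1
  Δ3: a:0→1
  Δ4: b:0→1
  (4Δ to stable)
t=1 Δ0: c=1 clk=1 a=1 b=1 d=1 e=0
  Δ1: clk:1→0
  (1Δ to stable)
t=2 Δ0: c=1 clk=0 a=1 b=1 d=1 e=0
  Δ1: clk:0→1
  Δ2: c:1→0, d:1→0
  Δ3: a:1→0
  Δ4: b:1→0
  (4Δ to stable)
t=3 Δ0: c=0 clk=1 a=0 b=0 d=0 e=0
  Δ1: clk:1→0
  (1Δ to stable)
t=4 Δ0: c=0 clk=0 a=0 b=0 d=0 e=0
  Δ1: clk:0→1
  Δ2: c:0→1, d:0→1
  Δ3: a:0→1
  Δ4: b:0→1
  (4Δ to stable)
t=5 Δ0: c=1 clk=1 a=1 b=1 d=1 e=0
  Δ1: clk:1→0
  (1Δ to stable)
t=6 Δ0: c=1 clk=0 a=1 b=1 d=1 e=0
  Δ1: clk:0→1
  Δ2: c:1→0, d:1→0
  Δ3: a:1→0
  Δ4: b:1→0
  (4Δ to stable)
t=7 Δ0: c=0 clk=1 a=0 b=0 d=0 e=0
  Δ1: clk:1→0
  (1Δ to stable)
t=8 Δ0: c=0 clk=0 a=0 b=0 d=0 e=0
  Δ1: clk:0→1
  Δ2: c:0→1, d:0→1
  Δ3: a:0→1
  Δ4: b:0→1
  (4Δ to stable)
t=9 Δ0: c=1 clk=1 a=1 b=1 d=1 e=0
  Δ1: clk:1→0
  (1Δ to stable)
t=10 Δ0: c=1 clk=0 a=1 b=1 d=1 e=0
  Δ1: clk:0→1
  Δ2: c:1→0, d:1→0
  Δ3: a:1→0
  Δ4: b:1→0
  (4Δ to stable)
t=11 Δ0: c=0 clk=1 a=0 b=0 d=0 e=0
  Δ1: clk:1→0
  (1Δ to stable)
t=12 Δ0: c=0 clk=0 a=0 b=0 d=0 e=0
  Δ1: clk:0→1
  Δ2: c:0→1, d:0→1
  Δ3: a:0→1
  Δ4: b:0→1
  (4Δ to stable)
t=13 Δ0: c=1 clk=1 a=1 b=1 d=1 e=0
  Δ1: clk:1→0
  (1Δ to stable)
t=14 Δ0: c=1 clk=0 a=1 b=1 d=1 e=0
  Δ1: clk:0→1
  Δ2: c:1→0, d:1→0
  Δ3: a:1→0
  Δ4: b:1→0
  (4Δ to stable)
t=15 Δ0: c=0 clk=1 a=0 b=0 d=0 e=0
  Δ1: clk:1→0
  (1Δ to stable)
t=16 Δ0: c=0 clk=0 a=0 b=0 d=0 e=0
  Δ1: clk:0→1
  Δ2: c:0→1, d:0→1
  Δ3: a:0→1
  Δ4: b:0→1
  (4Δ to stable)

1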